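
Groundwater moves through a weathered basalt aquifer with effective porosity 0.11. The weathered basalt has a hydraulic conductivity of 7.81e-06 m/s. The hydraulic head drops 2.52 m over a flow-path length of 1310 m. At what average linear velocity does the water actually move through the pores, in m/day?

0.0118

Convert K: 7.81e-06 m/s × 86400 = 0.6748 m/day.
Hydraulic gradient i = Δh / L = 2.52 / 1310 = 0.001924.
Darcy flux q = K · i = 0.6748 × 0.001924 = 0.001298 m/day.
Seepage velocity v = q / n_e = 0.001298 / 0.11 = 0.01180 m/day.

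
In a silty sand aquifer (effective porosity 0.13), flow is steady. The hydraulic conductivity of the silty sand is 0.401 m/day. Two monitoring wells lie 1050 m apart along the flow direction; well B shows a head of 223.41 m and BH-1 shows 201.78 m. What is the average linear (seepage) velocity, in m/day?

0.0635

Hydraulic gradient i = (223.41 − 201.78) / 1050 = 21.63 / 1050 = 0.02060.
Darcy flux q = K · i = 0.4010 × 0.02060 = 0.008261 m/day.
Seepage velocity v = q / n_e = 0.008261 / 0.13 = 0.06354 m/day.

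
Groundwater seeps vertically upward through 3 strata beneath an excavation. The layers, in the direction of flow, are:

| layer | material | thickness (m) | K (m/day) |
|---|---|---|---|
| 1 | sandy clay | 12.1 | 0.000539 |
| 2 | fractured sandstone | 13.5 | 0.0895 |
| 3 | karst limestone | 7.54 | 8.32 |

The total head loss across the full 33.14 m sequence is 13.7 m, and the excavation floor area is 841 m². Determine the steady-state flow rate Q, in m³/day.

Flow is perpendicular to layering, so the layers act in series and the equivalent K is the thickness-weighted harmonic mean.
Total thickness L = 12.1 + 13.5 + 7.54 = 33.14 m.
Σ(b_i/K_i) = 12.1/0.000539 + 13.5/0.0895 + 7.54/8.32 = 22601 d.
K_eq = L / Σ(b_i/K_i) = 33.14 / 22601 = 0.001466 m/day.
Q = K_eq · A · (Δh/L) = 0.001466 × 841 × (13.7/33.14) = 0.5098 m³/day.

0.510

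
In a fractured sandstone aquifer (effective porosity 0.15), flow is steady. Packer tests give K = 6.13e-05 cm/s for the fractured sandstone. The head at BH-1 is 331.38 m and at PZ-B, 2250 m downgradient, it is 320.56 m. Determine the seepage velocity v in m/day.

Convert K: 6.13e-05 cm/s × 864 = 0.05296 m/day.
Hydraulic gradient i = (331.38 − 320.56) / 2250 = 10.82 / 2250 = 0.004809.
Darcy flux q = K · i = 0.05296 × 0.004809 = 0.0002547 m/day.
Seepage velocity v = q / n_e = 0.0002547 / 0.15 = 0.001698 m/day.

0.00170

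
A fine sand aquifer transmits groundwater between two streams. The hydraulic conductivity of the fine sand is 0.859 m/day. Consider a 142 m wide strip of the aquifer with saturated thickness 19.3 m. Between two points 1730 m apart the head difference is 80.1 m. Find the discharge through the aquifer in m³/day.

109

Cross-sectional area A = 142 × 19.3 = 2741 m².
Hydraulic gradient i = Δh / L = 80.1 / 1730 = 0.04630.
Darcy's law: Q = K · A · i = 0.8590 × 2741 × 0.04630 = 109.0 m³/day.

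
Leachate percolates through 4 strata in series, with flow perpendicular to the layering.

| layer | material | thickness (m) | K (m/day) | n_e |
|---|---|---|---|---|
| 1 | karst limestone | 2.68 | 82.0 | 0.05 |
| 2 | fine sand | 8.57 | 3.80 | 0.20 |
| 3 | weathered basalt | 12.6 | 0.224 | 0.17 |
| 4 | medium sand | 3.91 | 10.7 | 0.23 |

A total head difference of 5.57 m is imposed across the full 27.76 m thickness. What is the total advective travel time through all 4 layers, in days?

With flow normal to the layers, continuity requires the same specific discharge q through every layer.
Σ(b_i/K_i) = 2.68/82.0 + 8.57/3.80 + 12.6/0.224 + 3.91/10.7 = 58.90 d.
q = Δh / Σ(b_i/K_i) = 5.57 / 58.90 = 0.09456 m/day.
In each layer the seepage velocity is v_i = q/n_i, so the layer transit time is t_i = b_i·n_i / q:
  layer 1 (karst limestone): t_1 = 2.68 × 0.05 / 0.09456 = 1.417 d
  layer 2 (fine sand): t_2 = 8.57 × 0.20 / 0.09456 = 18.13 d
  layer 3 (weathered basalt): t_3 = 12.6 × 0.17 / 0.09456 = 22.65 d
  layer 4 (medium sand): t_4 = 3.91 × 0.23 / 0.09456 = 9.510 d
Total t = Σ t_i = 51.70 days.

51.7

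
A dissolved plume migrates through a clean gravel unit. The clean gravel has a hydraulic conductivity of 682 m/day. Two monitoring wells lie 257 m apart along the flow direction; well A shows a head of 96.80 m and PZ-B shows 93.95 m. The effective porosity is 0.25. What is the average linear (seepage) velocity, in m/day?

Hydraulic gradient i = (96.80 − 93.95) / 257 = 2.85 / 257 = 0.01109.
Darcy flux q = K · i = 682.0 × 0.01109 = 7.563 m/day.
Seepage velocity v = q / n_e = 7.563 / 0.25 = 30.25 m/day.

30.3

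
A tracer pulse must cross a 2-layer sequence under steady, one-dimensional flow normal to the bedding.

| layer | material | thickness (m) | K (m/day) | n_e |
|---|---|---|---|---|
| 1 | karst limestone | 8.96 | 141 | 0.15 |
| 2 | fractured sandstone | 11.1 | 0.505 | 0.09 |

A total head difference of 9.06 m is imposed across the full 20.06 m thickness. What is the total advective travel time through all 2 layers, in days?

With flow normal to the layers, continuity requires the same specific discharge q through every layer.
Σ(b_i/K_i) = 8.96/141 + 11.1/0.505 = 22.04 d.
q = Δh / Σ(b_i/K_i) = 9.06 / 22.04 = 0.4110 m/day.
In each layer the seepage velocity is v_i = q/n_i, so the layer transit time is t_i = b_i·n_i / q:
  layer 1 (karst limestone): t_1 = 8.96 × 0.15 / 0.4110 = 3.270 d
  layer 2 (fractured sandstone): t_2 = 11.1 × 0.09 / 0.4110 = 2.431 d
Total t = Σ t_i = 5.701 days.

5.70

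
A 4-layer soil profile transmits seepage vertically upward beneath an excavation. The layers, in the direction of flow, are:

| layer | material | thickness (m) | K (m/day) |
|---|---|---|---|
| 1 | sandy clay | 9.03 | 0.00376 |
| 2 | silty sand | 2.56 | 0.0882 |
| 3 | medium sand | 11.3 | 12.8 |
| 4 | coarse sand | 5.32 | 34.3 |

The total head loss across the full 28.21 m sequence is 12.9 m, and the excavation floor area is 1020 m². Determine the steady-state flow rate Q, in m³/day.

5.41

Flow is perpendicular to layering, so the layers act in series and the equivalent K is the thickness-weighted harmonic mean.
Total thickness L = 9.03 + 2.56 + 11.3 + 5.32 = 28.21 m.
Σ(b_i/K_i) = 9.03/0.00376 + 2.56/0.0882 + 11.3/12.8 + 5.32/34.3 = 2432 d.
K_eq = L / Σ(b_i/K_i) = 28.21 / 2432 = 0.01160 m/day.
Q = K_eq · A · (Δh/L) = 0.01160 × 1020 × (12.9/28.21) = 5.411 m³/day.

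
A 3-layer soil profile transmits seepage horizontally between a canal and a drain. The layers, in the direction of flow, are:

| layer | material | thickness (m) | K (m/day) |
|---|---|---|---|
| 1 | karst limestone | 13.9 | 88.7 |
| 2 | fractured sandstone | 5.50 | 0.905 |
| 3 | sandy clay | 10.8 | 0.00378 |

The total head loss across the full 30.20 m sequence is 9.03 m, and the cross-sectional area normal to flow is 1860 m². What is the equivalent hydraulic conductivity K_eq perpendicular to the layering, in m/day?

Flow is perpendicular to layering, so the layers act in series and the equivalent K is the thickness-weighted harmonic mean.
Total thickness L = 13.9 + 5.50 + 10.8 = 30.20 m.
Σ(b_i/K_i) = 13.9/88.7 + 5.50/0.905 + 10.8/0.00378 = 2863 d.
K_eq = L / Σ(b_i/K_i) = 30.20 / 2863 = 0.01055 m/day.

0.0105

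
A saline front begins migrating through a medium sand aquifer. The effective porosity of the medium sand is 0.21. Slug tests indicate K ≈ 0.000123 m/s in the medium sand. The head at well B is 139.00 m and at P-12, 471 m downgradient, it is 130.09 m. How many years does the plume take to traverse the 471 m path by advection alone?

Convert K: 0.000123 m/s × 86400 = 10.63 m/day.
Hydraulic gradient i = (139.00 − 130.09) / 471 = 8.91 / 471 = 0.01892.
Darcy flux q = K · i = 10.63 × 0.01892 = 0.2010 m/day.
Seepage velocity v = q / n_e = 0.2010 / 0.21 = 0.9573 m/day.
Travel time t = L / v = 471 / 0.9573 = 492.0 days = 1.347 years.

1.35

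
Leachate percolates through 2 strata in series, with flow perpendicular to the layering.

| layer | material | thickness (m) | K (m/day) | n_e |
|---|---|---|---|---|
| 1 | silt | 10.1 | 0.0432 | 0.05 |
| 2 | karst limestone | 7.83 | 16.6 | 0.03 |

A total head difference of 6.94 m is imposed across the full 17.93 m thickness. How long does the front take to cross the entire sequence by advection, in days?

25.0

With flow normal to the layers, continuity requires the same specific discharge q through every layer.
Σ(b_i/K_i) = 10.1/0.0432 + 7.83/16.6 = 234.3 d.
q = Δh / Σ(b_i/K_i) = 6.94 / 234.3 = 0.02962 m/day.
In each layer the seepage velocity is v_i = q/n_i, so the layer transit time is t_i = b_i·n_i / q:
  layer 1 (silt): t_1 = 10.1 × 0.05 / 0.02962 = 17.05 d
  layer 2 (karst limestone): t_2 = 7.83 × 0.03 / 0.02962 = 7.929 d
Total t = Σ t_i = 24.98 days.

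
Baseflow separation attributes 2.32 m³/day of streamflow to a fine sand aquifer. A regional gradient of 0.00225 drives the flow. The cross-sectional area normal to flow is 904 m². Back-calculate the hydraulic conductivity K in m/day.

1.14

Hydraulic gradient i = 0.00225.
From Q = K·A·i, K = Q / (A·i) = 2.32 / (904.0 × 0.002250) = 1.141 m/day.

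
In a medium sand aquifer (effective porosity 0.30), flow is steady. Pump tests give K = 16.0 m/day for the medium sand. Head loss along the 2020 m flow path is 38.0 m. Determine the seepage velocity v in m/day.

1.00

Hydraulic gradient i = Δh / L = 38.0 / 2020 = 0.01881.
Darcy flux q = K · i = 16.00 × 0.01881 = 0.3010 m/day.
Seepage velocity v = q / n_e = 0.3010 / 0.30 = 1.003 m/day.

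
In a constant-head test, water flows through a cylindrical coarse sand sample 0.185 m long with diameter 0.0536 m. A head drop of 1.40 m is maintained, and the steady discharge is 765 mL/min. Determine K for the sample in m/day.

Cross-sectional area A = π·(d/2)² = π × (0.0536/2)² = 0.002256 m².
Convert discharge: 765 mL/min = 1.275e-05 m³/s.
Darcy's law rearranged: K = Q·L / (A·Δh) = 1.275e-05 × 0.185 / (0.002256 × 1.40) = 0.0007467 m/s = 64.51 m/day.

64.5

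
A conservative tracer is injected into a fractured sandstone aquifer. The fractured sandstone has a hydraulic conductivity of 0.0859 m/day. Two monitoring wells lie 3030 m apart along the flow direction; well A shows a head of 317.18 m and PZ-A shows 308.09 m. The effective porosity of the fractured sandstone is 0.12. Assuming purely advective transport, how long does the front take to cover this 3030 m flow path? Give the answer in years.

Hydraulic gradient i = (317.18 − 308.09) / 3030 = 9.09 / 3030 = 0.003000.
Darcy flux q = K · i = 0.08590 × 0.003000 = 0.0002577 m/day.
Seepage velocity v = q / n_e = 0.0002577 / 0.12 = 0.002148 m/day.
Travel time t = L / v = 3030 / 0.002148 = 1.411e+06 days = 3863 years.

3860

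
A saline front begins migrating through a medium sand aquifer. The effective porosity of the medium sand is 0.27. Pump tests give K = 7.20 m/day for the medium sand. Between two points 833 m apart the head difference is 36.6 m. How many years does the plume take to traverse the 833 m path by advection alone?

1.95

Hydraulic gradient i = Δh / L = 36.6 / 833 = 0.04394.
Darcy flux q = K · i = 7.200 × 0.04394 = 0.3164 m/day.
Seepage velocity v = q / n_e = 0.3164 / 0.27 = 1.172 m/day.
Travel time t = L / v = 833 / 1.172 = 711.0 days = 1.946 years.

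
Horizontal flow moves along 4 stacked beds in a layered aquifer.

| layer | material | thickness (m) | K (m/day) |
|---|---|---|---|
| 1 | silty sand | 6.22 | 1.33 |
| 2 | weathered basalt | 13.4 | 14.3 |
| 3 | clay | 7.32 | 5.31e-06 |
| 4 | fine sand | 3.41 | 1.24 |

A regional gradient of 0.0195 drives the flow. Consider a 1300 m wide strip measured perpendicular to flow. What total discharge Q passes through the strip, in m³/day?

5170

Flow is parallel to layering, so each bed carries its own Darcy discharge and the transmissivities add.
Σ(K_i·b_i) = 1.33×6.22 + 14.3×13.4 + 5.31e-06×7.32 + 1.24×3.41 = 204.1 m²/day.
Hydraulic gradient i = 0.0195.
Q = Σ(K_i·b_i) · W · i = 204.1 × 1300 × 0.01950 = 5174 m³/day.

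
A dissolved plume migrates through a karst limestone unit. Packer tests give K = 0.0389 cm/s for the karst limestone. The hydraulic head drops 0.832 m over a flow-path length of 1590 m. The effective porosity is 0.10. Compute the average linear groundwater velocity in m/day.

0.176

Convert K: 0.0389 cm/s × 864 = 33.61 m/day.
Hydraulic gradient i = Δh / L = 0.832 / 1590 = 0.0005233.
Darcy flux q = K · i = 33.61 × 0.0005233 = 0.01759 m/day.
Seepage velocity v = q / n_e = 0.01759 / 0.10 = 0.1759 m/day.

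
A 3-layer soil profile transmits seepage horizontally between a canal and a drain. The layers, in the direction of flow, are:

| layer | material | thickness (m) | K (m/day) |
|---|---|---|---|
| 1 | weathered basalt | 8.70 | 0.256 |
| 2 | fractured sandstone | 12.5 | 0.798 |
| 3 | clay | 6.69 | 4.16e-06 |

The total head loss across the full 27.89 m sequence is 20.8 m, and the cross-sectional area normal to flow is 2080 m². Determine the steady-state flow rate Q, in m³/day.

0.0269

Flow is perpendicular to layering, so the layers act in series and the equivalent K is the thickness-weighted harmonic mean.
Total thickness L = 8.70 + 12.5 + 6.69 = 27.89 m.
Σ(b_i/K_i) = 8.70/0.256 + 12.5/0.798 + 6.69/4.16e-06 = 1.608e+06 d.
K_eq = L / Σ(b_i/K_i) = 27.89 / 1.608e+06 = 1.734e-05 m/day.
Q = K_eq · A · (Δh/L) = 1.734e-05 × 2080 × (20.8/27.89) = 0.02690 m³/day.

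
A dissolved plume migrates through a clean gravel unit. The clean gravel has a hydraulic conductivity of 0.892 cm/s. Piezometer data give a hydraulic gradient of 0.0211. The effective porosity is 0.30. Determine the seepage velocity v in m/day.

54.2

Convert K: 0.892 cm/s × 864 = 770.7 m/day.
Hydraulic gradient i = 0.0211.
Darcy flux q = K · i = 770.7 × 0.02110 = 16.26 m/day.
Seepage velocity v = q / n_e = 16.26 / 0.30 = 54.21 m/day.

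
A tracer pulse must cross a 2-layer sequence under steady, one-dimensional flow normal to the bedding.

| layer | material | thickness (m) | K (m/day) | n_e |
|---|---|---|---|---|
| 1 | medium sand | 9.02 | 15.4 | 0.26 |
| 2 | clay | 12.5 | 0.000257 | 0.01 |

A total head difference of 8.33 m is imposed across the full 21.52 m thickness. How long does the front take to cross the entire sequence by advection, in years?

39.5

With flow normal to the layers, continuity requires the same specific discharge q through every layer.
Σ(b_i/K_i) = 9.02/15.4 + 12.5/0.000257 = 48639 d.
q = Δh / Σ(b_i/K_i) = 8.33 / 48639 = 0.0001713 m/day.
In each layer the seepage velocity is v_i = q/n_i, so the layer transit time is t_i = b_i·n_i / q:
  layer 1 (medium sand): t_1 = 9.02 × 0.26 / 0.0001713 = 13694 d
  layer 2 (clay): t_2 = 12.5 × 0.01 / 0.0001713 = 729.9 d
Total t = Σ t_i = 14423 days = 39.49 years.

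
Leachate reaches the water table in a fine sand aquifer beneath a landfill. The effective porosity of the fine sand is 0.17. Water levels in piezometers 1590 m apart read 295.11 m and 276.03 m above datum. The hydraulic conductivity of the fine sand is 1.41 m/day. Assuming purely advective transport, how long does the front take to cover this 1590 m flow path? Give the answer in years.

43.7

Hydraulic gradient i = (295.11 − 276.03) / 1590 = 19.08 / 1590 = 0.01200.
Darcy flux q = K · i = 1.410 × 0.01200 = 0.01692 m/day.
Seepage velocity v = q / n_e = 0.01692 / 0.17 = 0.09953 m/day.
Travel time t = L / v = 1590 / 0.09953 = 15975 days = 43.74 years.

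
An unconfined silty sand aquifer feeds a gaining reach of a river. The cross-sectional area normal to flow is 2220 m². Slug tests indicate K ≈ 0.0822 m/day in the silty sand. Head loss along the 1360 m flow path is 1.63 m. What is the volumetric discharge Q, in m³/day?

Hydraulic gradient i = Δh / L = 1.63 / 1360 = 0.001199.
Darcy's law: Q = K · A · i = 0.08220 × 2220 × 0.001199 = 0.2187 m³/day.

0.219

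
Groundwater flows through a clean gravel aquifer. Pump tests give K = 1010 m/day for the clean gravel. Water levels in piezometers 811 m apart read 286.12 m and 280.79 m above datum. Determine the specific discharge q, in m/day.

6.64

Hydraulic gradient i = (286.12 − 280.79) / 811 = 5.33 / 811 = 0.006572.
Specific discharge q = K · i = 1010 × 0.006572 = 6.638 m/day.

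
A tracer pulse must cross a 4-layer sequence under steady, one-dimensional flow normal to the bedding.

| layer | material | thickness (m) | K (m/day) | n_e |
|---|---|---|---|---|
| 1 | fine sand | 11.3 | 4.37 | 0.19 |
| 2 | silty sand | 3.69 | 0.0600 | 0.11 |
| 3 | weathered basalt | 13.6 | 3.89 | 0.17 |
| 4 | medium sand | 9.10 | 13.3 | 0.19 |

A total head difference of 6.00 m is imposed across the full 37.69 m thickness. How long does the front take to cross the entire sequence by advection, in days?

75.0

With flow normal to the layers, continuity requires the same specific discharge q through every layer.
Σ(b_i/K_i) = 11.3/4.37 + 3.69/0.0600 + 13.6/3.89 + 9.10/13.3 = 68.27 d.
q = Δh / Σ(b_i/K_i) = 6.00 / 68.27 = 0.08789 m/day.
In each layer the seepage velocity is v_i = q/n_i, so the layer transit time is t_i = b_i·n_i / q:
  layer 1 (fine sand): t_1 = 11.3 × 0.19 / 0.08789 = 24.43 d
  layer 2 (silty sand): t_2 = 3.69 × 0.11 / 0.08789 = 4.618 d
  layer 3 (weathered basalt): t_3 = 13.6 × 0.17 / 0.08789 = 26.31 d
  layer 4 (medium sand): t_4 = 9.10 × 0.19 / 0.08789 = 19.67 d
Total t = Σ t_i = 75.02 days.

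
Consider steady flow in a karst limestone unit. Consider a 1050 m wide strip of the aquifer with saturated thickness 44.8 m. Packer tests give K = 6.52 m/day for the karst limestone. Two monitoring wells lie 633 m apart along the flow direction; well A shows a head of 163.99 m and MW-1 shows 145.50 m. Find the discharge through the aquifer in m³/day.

8960

Cross-sectional area A = 1050 × 44.8 = 47040 m².
Hydraulic gradient i = (163.99 − 145.50) / 633 = 18.49 / 633 = 0.02921.
Darcy's law: Q = K · A · i = 6.520 × 47040 × 0.02921 = 8959 m³/day.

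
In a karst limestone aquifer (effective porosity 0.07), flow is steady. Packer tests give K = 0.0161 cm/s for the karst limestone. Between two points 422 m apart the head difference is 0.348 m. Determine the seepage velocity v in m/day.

0.164

Convert K: 0.0161 cm/s × 864 = 13.91 m/day.
Hydraulic gradient i = Δh / L = 0.348 / 422 = 0.0008246.
Darcy flux q = K · i = 13.91 × 0.0008246 = 0.01147 m/day.
Seepage velocity v = q / n_e = 0.01147 / 0.07 = 0.1639 m/day.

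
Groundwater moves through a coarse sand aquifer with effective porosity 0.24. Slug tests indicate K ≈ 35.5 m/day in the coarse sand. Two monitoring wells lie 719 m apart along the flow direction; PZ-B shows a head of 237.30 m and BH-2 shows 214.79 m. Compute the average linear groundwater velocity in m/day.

Hydraulic gradient i = (237.30 − 214.79) / 719 = 22.51 / 719 = 0.03131.
Darcy flux q = K · i = 35.50 × 0.03131 = 1.111 m/day.
Seepage velocity v = q / n_e = 1.111 / 0.24 = 4.631 m/day.

4.63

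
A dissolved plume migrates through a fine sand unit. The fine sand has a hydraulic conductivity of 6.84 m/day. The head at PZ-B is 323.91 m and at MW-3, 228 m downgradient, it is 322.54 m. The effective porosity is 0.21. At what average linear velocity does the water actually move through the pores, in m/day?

0.196

Hydraulic gradient i = (323.91 − 322.54) / 228 = 1.37 / 228 = 0.006009.
Darcy flux q = K · i = 6.840 × 0.006009 = 0.04110 m/day.
Seepage velocity v = q / n_e = 0.04110 / 0.21 = 0.1957 m/day.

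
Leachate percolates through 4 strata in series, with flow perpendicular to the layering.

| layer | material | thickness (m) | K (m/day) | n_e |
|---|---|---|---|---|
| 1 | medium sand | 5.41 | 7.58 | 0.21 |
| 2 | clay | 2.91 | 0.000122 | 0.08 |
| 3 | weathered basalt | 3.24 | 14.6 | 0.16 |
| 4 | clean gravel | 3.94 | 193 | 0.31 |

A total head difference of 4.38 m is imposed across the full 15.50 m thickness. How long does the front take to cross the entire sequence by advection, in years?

With flow normal to the layers, continuity requires the same specific discharge q through every layer.
Σ(b_i/K_i) = 5.41/7.58 + 2.91/0.000122 + 3.24/14.6 + 3.94/193 = 23853 d.
q = Δh / Σ(b_i/K_i) = 4.38 / 23853 = 0.0001836 m/day.
In each layer the seepage velocity is v_i = q/n_i, so the layer transit time is t_i = b_i·n_i / q:
  layer 1 (medium sand): t_1 = 5.41 × 0.21 / 0.0001836 = 6187 d
  layer 2 (clay): t_2 = 2.91 × 0.08 / 0.0001836 = 1268 d
  layer 3 (weathered basalt): t_3 = 3.24 × 0.16 / 0.0001836 = 2823 d
  layer 4 (clean gravel): t_4 = 3.94 × 0.31 / 0.0001836 = 6652 d
Total t = Σ t_i = 16930 days = 46.35 years.

46.4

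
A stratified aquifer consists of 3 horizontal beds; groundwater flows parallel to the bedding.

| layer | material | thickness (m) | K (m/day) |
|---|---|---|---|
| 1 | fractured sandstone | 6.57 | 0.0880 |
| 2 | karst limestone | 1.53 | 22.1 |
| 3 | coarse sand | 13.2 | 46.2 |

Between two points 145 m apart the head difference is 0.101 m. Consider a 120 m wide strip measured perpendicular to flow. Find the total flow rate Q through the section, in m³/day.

Flow is parallel to layering, so each bed carries its own Darcy discharge and the transmissivities add.
Σ(K_i·b_i) = 0.0880×6.57 + 22.1×1.53 + 46.2×13.2 = 644.2 m²/day.
Hydraulic gradient i = Δh / L = 0.101 / 145 = 0.0006966.
Q = Σ(K_i·b_i) · W · i = 644.2 × 120 × 0.0006966 = 53.85 m³/day.

53.8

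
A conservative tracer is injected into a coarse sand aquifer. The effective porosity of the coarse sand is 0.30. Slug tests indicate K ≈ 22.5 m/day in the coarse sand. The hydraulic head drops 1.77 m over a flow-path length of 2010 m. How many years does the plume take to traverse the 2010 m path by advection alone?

83.3

Hydraulic gradient i = Δh / L = 1.77 / 2010 = 0.0008806.
Darcy flux q = K · i = 22.50 × 0.0008806 = 0.01981 m/day.
Seepage velocity v = q / n_e = 0.01981 / 0.30 = 0.06604 m/day.
Travel time t = L / v = 2010 / 0.06604 = 30434 days = 83.32 years.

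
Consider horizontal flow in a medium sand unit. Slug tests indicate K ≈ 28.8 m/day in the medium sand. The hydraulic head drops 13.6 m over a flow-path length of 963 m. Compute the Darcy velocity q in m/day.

0.407

Hydraulic gradient i = Δh / L = 13.6 / 963 = 0.01412.
Specific discharge q = K · i = 28.80 × 0.01412 = 0.4067 m/day.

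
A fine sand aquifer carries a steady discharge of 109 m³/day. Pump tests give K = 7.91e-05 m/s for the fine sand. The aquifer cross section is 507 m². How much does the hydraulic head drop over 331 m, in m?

Convert K: 7.91e-05 m/s × 86400 = 6.834 m/day.
From Q = K·A·i, i = Q / (K·A) = 109 / (6.834 × 507.0) = 0.03146.
Head loss Δh = i · L = 0.03146 × 331 = 10.41 m.

10.4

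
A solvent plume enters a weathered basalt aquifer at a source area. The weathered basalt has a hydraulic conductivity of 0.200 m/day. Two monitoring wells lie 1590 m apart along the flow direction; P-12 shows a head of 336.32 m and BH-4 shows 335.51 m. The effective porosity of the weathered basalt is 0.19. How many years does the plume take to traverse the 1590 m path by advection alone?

Hydraulic gradient i = (336.32 − 335.51) / 1590 = 0.81 / 1590 = 0.0005094.
Darcy flux q = K · i = 0.2000 × 0.0005094 = 0.0001019 m/day.
Seepage velocity v = q / n_e = 0.0001019 / 0.19 = 0.0005362 m/day.
Travel time t = L / v = 1590 / 0.0005362 = 2.965e+06 days = 8118 years.

8120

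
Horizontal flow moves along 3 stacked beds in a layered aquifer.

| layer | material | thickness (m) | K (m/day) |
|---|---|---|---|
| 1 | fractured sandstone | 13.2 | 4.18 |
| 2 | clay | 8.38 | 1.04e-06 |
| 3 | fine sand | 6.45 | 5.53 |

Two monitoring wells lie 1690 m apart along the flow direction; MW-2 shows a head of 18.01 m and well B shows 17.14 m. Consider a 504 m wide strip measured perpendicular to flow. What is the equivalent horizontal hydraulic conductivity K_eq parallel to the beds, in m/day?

3.24

Flow is parallel to layering, so each bed carries its own Darcy discharge and the transmissivities add.
Σ(K_i·b_i) = 4.18×13.2 + 1.04e-06×8.38 + 5.53×6.45 = 90.84 m²/day.
Total thickness b = 28.03 m, so K_eq = Σ(K_i·b_i)/b = 3.241 m/day.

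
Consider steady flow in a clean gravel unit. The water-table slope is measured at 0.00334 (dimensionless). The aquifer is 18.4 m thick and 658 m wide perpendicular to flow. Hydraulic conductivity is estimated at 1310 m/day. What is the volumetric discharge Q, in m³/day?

53000

Cross-sectional area A = 658 × 18.4 = 12107 m².
Hydraulic gradient i = 0.00334.
Darcy's law: Q = K · A · i = 1310 × 12107 × 0.003340 = 52974 m³/day.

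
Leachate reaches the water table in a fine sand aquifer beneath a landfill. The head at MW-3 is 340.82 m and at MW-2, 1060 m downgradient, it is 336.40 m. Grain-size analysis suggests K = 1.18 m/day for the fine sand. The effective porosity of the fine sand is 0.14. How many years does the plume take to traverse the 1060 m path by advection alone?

82.6

Hydraulic gradient i = (340.82 − 336.40) / 1060 = 4.42 / 1060 = 0.004170.
Darcy flux q = K · i = 1.180 × 0.004170 = 0.004920 m/day.
Seepage velocity v = q / n_e = 0.004920 / 0.14 = 0.03515 m/day.
Travel time t = L / v = 1060 / 0.03515 = 30160 days = 82.57 years.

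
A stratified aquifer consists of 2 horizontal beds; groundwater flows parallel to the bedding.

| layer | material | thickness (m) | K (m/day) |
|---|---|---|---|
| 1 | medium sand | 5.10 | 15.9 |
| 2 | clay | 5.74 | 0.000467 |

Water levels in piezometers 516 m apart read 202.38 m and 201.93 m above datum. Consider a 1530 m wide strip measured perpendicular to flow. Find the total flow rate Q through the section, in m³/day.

108

Flow is parallel to layering, so each bed carries its own Darcy discharge and the transmissivities add.
Σ(K_i·b_i) = 15.9×5.10 + 0.000467×5.74 = 81.09 m²/day.
Hydraulic gradient i = (202.38 − 201.93) / 516 = 0.45 / 516 = 0.0008721.
Q = Σ(K_i·b_i) · W · i = 81.09 × 1530 × 0.0008721 = 108.2 m³/day.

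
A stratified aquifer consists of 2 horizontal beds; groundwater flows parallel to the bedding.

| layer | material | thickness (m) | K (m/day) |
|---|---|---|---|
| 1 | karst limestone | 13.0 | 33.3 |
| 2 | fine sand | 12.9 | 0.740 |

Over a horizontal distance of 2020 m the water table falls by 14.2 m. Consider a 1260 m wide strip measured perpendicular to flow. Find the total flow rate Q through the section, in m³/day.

Flow is parallel to layering, so each bed carries its own Darcy discharge and the transmissivities add.
Σ(K_i·b_i) = 33.3×13.0 + 0.740×12.9 = 442.4 m²/day.
Hydraulic gradient i = Δh / L = 14.2 / 2020 = 0.007030.
Q = Σ(K_i·b_i) · W · i = 442.4 × 1260 × 0.007030 = 3919 m³/day.

3920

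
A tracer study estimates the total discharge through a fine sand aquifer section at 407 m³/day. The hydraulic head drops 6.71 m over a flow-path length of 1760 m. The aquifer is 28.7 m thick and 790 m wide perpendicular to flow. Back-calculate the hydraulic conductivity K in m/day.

Cross-sectional area A = 790 × 28.7 = 22673 m².
Hydraulic gradient i = Δh / L = 6.71 / 1760 = 0.003812.
From Q = K·A·i, K = Q / (A·i) = 407 / (22673 × 0.003812) = 4.708 m/day.

4.71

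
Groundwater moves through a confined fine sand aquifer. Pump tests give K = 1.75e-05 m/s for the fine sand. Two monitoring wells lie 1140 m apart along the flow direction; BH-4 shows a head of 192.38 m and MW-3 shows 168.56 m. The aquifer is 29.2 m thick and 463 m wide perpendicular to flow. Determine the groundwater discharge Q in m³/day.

Convert K: 1.75e-05 m/s × 86400 = 1.512 m/day.
Cross-sectional area A = 463 × 29.2 = 13520 m².
Hydraulic gradient i = (192.38 − 168.56) / 1140 = 23.82 / 1140 = 0.02089.
Darcy's law: Q = K · A · i = 1.512 × 13520 × 0.02089 = 427.1 m³/day.

427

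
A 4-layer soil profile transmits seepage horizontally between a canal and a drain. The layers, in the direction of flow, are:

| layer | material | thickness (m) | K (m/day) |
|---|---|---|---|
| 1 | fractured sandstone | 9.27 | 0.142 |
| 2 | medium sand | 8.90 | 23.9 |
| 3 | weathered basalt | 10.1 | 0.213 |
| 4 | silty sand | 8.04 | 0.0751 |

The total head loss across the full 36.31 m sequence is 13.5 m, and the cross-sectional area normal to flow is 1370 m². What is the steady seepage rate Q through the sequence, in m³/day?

84.0

Flow is perpendicular to layering, so the layers act in series and the equivalent K is the thickness-weighted harmonic mean.
Total thickness L = 9.27 + 8.90 + 10.1 + 8.04 = 36.31 m.
Σ(b_i/K_i) = 9.27/0.142 + 8.90/23.9 + 10.1/0.213 + 8.04/0.0751 = 220.1 d.
K_eq = L / Σ(b_i/K_i) = 36.31 / 220.1 = 0.1649 m/day.
Q = K_eq · A · (Δh/L) = 0.1649 × 1370 × (13.5/36.31) = 84.02 m³/day.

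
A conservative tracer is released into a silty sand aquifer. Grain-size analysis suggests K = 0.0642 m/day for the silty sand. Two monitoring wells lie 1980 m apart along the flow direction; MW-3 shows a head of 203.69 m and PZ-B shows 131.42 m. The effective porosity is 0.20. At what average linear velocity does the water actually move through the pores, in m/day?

0.0117

Hydraulic gradient i = (203.69 − 131.42) / 1980 = 72.27 / 1980 = 0.03650.
Darcy flux q = K · i = 0.06420 × 0.03650 = 0.002343 m/day.
Seepage velocity v = q / n_e = 0.002343 / 0.20 = 0.01172 m/day.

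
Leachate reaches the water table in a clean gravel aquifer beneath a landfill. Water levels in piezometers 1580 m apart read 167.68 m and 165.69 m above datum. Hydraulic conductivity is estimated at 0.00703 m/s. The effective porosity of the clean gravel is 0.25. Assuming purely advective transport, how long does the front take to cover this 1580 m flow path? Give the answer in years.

1.41

Convert K: 0.00703 m/s × 86400 = 607.4 m/day.
Hydraulic gradient i = (167.68 − 165.69) / 1580 = 1.99 / 1580 = 0.001259.
Darcy flux q = K · i = 607.4 × 0.001259 = 0.7650 m/day.
Seepage velocity v = q / n_e = 0.7650 / 0.25 = 3.060 m/day.
Travel time t = L / v = 1580 / 3.060 = 516.3 days = 1.414 years.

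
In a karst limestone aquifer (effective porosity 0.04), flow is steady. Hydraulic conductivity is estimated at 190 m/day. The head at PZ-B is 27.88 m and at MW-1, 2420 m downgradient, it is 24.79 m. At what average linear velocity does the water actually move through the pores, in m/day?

6.07

Hydraulic gradient i = (27.88 − 24.79) / 2420 = 3.09 / 2420 = 0.001277.
Darcy flux q = K · i = 190.0 × 0.001277 = 0.2426 m/day.
Seepage velocity v = q / n_e = 0.2426 / 0.04 = 6.065 m/day.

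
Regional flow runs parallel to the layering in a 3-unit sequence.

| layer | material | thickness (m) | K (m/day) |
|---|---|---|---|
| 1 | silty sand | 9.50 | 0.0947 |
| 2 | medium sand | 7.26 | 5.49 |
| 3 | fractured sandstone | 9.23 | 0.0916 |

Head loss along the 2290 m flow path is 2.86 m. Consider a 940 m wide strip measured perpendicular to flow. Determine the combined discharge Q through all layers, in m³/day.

Flow is parallel to layering, so each bed carries its own Darcy discharge and the transmissivities add.
Σ(K_i·b_i) = 0.0947×9.50 + 5.49×7.26 + 0.0916×9.23 = 41.60 m²/day.
Hydraulic gradient i = Δh / L = 2.86 / 2290 = 0.001249.
Q = Σ(K_i·b_i) · W · i = 41.60 × 940 × 0.001249 = 48.84 m³/day.

48.8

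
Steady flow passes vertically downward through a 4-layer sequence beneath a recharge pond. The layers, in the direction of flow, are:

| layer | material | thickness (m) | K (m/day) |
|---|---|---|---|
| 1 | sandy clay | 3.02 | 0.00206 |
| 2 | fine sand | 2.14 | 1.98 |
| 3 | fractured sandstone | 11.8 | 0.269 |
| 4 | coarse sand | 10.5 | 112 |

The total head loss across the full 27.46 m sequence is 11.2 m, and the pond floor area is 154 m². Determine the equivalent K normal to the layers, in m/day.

0.0182

Flow is perpendicular to layering, so the layers act in series and the equivalent K is the thickness-weighted harmonic mean.
Total thickness L = 3.02 + 2.14 + 11.8 + 10.5 = 27.46 m.
Σ(b_i/K_i) = 3.02/0.00206 + 2.14/1.98 + 11.8/0.269 + 10.5/112 = 1511 d.
K_eq = L / Σ(b_i/K_i) = 27.46 / 1511 = 0.01817 m/day.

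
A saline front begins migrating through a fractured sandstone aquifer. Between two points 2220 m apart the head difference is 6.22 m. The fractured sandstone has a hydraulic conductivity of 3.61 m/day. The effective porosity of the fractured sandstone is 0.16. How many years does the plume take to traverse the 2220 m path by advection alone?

96.1

Hydraulic gradient i = Δh / L = 6.22 / 2220 = 0.002802.
Darcy flux q = K · i = 3.610 × 0.002802 = 0.01011 m/day.
Seepage velocity v = q / n_e = 0.01011 / 0.16 = 0.06322 m/day.
Travel time t = L / v = 2220 / 0.06322 = 35118 days = 96.15 years.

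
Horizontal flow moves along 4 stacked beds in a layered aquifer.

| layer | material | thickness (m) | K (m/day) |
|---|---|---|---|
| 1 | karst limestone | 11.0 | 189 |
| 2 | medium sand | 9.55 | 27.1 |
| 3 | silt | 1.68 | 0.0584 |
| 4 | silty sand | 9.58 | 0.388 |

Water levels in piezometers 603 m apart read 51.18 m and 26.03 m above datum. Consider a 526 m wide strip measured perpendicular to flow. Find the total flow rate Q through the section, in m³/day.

Flow is parallel to layering, so each bed carries its own Darcy discharge and the transmissivities add.
Σ(K_i·b_i) = 189×11.0 + 27.1×9.55 + 0.0584×1.68 + 0.388×9.58 = 2342 m²/day.
Hydraulic gradient i = (51.18 − 26.03) / 603 = 25.15 / 603 = 0.04171.
Q = Σ(K_i·b_i) · W · i = 2342 × 526 × 0.04171 = 51372 m³/day.

51400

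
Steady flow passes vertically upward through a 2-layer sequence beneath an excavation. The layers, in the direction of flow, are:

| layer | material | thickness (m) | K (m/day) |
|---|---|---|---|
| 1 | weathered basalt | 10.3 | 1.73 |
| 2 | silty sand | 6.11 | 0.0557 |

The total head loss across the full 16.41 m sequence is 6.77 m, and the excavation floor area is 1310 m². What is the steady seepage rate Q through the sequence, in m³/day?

76.7

Flow is perpendicular to layering, so the layers act in series and the equivalent K is the thickness-weighted harmonic mean.
Total thickness L = 10.3 + 6.11 = 16.41 m.
Σ(b_i/K_i) = 10.3/1.73 + 6.11/0.0557 = 115.6 d.
K_eq = L / Σ(b_i/K_i) = 16.41 / 115.6 = 0.1419 m/day.
Q = K_eq · A · (Δh/L) = 0.1419 × 1310 × (6.77/16.41) = 76.69 m³/day.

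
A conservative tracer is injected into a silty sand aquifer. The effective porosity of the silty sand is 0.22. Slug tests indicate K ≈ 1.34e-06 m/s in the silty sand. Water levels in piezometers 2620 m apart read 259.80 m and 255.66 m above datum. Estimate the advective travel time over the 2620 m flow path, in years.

8630

Convert K: 1.34e-06 m/s × 86400 = 0.1158 m/day.
Hydraulic gradient i = (259.80 − 255.66) / 2620 = 4.14 / 2620 = 0.001580.
Darcy flux q = K · i = 0.1158 × 0.001580 = 0.0001829 m/day.
Seepage velocity v = q / n_e = 0.0001829 / 0.22 = 0.0008316 m/day.
Travel time t = L / v = 2620 / 0.0008316 = 3.151e+06 days = 8626 years.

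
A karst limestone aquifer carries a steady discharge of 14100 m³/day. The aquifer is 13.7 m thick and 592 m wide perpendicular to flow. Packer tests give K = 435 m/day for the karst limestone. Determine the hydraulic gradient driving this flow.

Cross-sectional area A = 592 × 13.7 = 8110 m².
From Q = K·A·i, i = Q / (K·A) = 14100 / (435.0 × 8110) = 0.003997.

0.00400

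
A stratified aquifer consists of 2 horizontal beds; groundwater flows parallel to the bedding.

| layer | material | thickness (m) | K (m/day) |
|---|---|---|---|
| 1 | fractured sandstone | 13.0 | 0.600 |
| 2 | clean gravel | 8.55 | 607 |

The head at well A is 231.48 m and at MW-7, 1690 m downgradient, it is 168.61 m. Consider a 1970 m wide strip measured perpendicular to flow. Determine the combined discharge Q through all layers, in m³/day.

381000

Flow is parallel to layering, so each bed carries its own Darcy discharge and the transmissivities add.
Σ(K_i·b_i) = 0.600×13.0 + 607×8.55 = 5198 m²/day.
Hydraulic gradient i = (231.48 − 168.61) / 1690 = 62.87 / 1690 = 0.03720.
Q = Σ(K_i·b_i) · W · i = 5198 × 1970 × 0.03720 = 3.809e+05 m³/day.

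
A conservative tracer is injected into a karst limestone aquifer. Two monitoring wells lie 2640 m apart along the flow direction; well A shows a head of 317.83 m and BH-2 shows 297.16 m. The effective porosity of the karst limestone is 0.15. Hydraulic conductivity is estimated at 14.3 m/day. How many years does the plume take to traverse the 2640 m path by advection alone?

Hydraulic gradient i = (317.83 − 297.16) / 2640 = 20.67 / 2640 = 0.007830.
Darcy flux q = K · i = 14.30 × 0.007830 = 0.1120 m/day.
Seepage velocity v = q / n_e = 0.1120 / 0.15 = 0.7464 m/day.
Travel time t = L / v = 2640 / 0.7464 = 3537 days = 9.684 years.

9.68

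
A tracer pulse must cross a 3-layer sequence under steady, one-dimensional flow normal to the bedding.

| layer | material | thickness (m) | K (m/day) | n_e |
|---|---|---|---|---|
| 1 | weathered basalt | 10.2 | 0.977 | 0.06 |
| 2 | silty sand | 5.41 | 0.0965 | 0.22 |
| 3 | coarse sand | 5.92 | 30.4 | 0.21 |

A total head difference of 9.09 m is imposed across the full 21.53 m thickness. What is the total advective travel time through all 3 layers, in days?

22.3

With flow normal to the layers, continuity requires the same specific discharge q through every layer.
Σ(b_i/K_i) = 10.2/0.977 + 5.41/0.0965 + 5.92/30.4 = 66.70 d.
q = Δh / Σ(b_i/K_i) = 9.09 / 66.70 = 0.1363 m/day.
In each layer the seepage velocity is v_i = q/n_i, so the layer transit time is t_i = b_i·n_i / q:
  layer 1 (weathered basalt): t_1 = 10.2 × 0.06 / 0.1363 = 4.490 d
  layer 2 (silty sand): t_2 = 5.41 × 0.22 / 0.1363 = 8.733 d
  layer 3 (coarse sand): t_3 = 5.92 × 0.21 / 0.1363 = 9.122 d
Total t = Σ t_i = 22.35 days.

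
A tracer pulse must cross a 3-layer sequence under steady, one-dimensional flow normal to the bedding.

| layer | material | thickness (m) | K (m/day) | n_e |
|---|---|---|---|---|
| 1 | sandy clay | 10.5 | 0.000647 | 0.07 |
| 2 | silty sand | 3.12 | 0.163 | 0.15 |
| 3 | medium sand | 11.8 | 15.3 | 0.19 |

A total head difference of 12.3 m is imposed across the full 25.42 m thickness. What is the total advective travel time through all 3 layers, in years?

With flow normal to the layers, continuity requires the same specific discharge q through every layer.
Σ(b_i/K_i) = 10.5/0.000647 + 3.12/0.163 + 11.8/15.3 = 16249 d.
q = Δh / Σ(b_i/K_i) = 12.3 / 16249 = 0.0007570 m/day.
In each layer the seepage velocity is v_i = q/n_i, so the layer transit time is t_i = b_i·n_i / q:
  layer 1 (sandy clay): t_1 = 10.5 × 0.07 / 0.0007570 = 971.0 d
  layer 2 (silty sand): t_2 = 3.12 × 0.15 / 0.0007570 = 618.2 d
  layer 3 (medium sand): t_3 = 11.8 × 0.19 / 0.0007570 = 2962 d
Total t = Σ t_i = 4551 days = 12.46 years.

12.5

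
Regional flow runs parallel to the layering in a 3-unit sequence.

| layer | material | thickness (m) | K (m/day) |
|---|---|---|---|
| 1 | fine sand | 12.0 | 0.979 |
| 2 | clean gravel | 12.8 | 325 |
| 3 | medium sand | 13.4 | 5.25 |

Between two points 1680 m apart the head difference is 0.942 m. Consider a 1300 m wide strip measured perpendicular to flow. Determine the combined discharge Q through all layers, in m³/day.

Flow is parallel to layering, so each bed carries its own Darcy discharge and the transmissivities add.
Σ(K_i·b_i) = 0.979×12.0 + 325×12.8 + 5.25×13.4 = 4242 m²/day.
Hydraulic gradient i = Δh / L = 0.942 / 1680 = 0.0005607.
Q = Σ(K_i·b_i) · W · i = 4242 × 1300 × 0.0005607 = 3092 m³/day.

3090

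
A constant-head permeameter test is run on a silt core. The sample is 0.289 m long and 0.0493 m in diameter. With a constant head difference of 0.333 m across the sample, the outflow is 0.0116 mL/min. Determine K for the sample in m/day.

Cross-sectional area A = π·(d/2)² = π × (0.0493/2)² = 0.001909 m².
Convert discharge: 0.0116 mL/min = 1.933e-10 m³/s.
Darcy's law rearranged: K = Q·L / (A·Δh) = 1.933e-10 × 0.289 / (0.001909 × 0.333) = 8.790e-08 m/s = 0.007594 m/day.

0.00759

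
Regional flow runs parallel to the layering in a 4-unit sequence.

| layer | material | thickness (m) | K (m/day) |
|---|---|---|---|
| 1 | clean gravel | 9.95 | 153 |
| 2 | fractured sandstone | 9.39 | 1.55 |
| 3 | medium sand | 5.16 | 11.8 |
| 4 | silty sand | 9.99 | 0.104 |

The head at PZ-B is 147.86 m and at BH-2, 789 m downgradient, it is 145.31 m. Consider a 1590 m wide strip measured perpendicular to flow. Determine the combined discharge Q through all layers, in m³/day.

8220

Flow is parallel to layering, so each bed carries its own Darcy discharge and the transmissivities add.
Σ(K_i·b_i) = 153×9.95 + 1.55×9.39 + 11.8×5.16 + 0.104×9.99 = 1599 m²/day.
Hydraulic gradient i = (147.86 − 145.31) / 789 = 2.55 / 789 = 0.003232.
Q = Σ(K_i·b_i) · W · i = 1599 × 1590 × 0.003232 = 8216 m³/day.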